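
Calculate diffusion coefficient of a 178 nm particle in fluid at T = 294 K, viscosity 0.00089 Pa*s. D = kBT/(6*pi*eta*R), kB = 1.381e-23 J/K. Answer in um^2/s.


Radius R = 178/2 = 89 nm = 8.9e-08 m
D = kB*T / (6*pi*eta*R)
D = 1.381e-23 * 294 / (6 * pi * 0.00089 * 8.9e-08)
D = 2.71932e-12 m^2/s = 2.719 um^2/s

2.719


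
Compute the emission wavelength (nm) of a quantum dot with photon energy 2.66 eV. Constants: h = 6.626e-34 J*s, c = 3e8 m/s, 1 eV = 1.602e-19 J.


Convert energy: E = 2.66 eV = 2.66 * 1.602e-19 = 4.26132e-19 J
lambda = h*c / E = 6.626e-34 * 3e8 / 4.26132e-19
lambda = 4.66475e-07 m = 466.5 nm

466.5


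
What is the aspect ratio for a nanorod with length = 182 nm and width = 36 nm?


Aspect ratio AR = length / diameter
AR = 182 / 36
AR = 5.06

5.06


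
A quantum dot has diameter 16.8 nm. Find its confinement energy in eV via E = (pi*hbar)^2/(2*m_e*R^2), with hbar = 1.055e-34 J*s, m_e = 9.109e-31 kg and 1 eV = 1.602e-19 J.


Radius R = 16.8/2 = 8.4 nm = 8.4e-09 m
E = (pi * 1.055e-34)^2 / (2 * 9.109e-31 * (8.4e-09)^2)
E(J) = 8.54566e-22
E = E(J) / 1.602e-19 = 0.0053 eV

0.0053


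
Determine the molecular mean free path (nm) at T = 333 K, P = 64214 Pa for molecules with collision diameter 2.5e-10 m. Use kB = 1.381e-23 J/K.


Mean free path: lambda = kB*T / (sqrt(2) * pi * d^2 * P)
lambda = 1.381e-23 * 333 / (sqrt(2) * pi * (2.5e-10)^2 * 64214)
lambda = 2.57907e-07 m
lambda = 257.91 nm

257.91


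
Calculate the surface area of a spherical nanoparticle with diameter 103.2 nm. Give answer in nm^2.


Radius r = 103.2/2 = 51.6 nm
Surface area SA = 4 * pi * r^2
SA = 4 * pi * (51.6)^2
SA = 33458.72 nm^2

33458.72


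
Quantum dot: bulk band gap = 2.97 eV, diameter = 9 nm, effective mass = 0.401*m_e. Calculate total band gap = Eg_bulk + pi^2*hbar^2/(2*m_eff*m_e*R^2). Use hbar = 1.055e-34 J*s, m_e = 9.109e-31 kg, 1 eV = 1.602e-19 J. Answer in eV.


Radius R = 9/2 nm = 4.5e-09 m
Confinement energy dE = pi^2 * hbar^2 / (2 * m_eff * m_e * R^2)
dE = pi^2 * (1.055e-34)^2 / (2 * 0.401 * 9.109e-31 * (4.5e-09)^2) J, divided by 1.602e-19 J/eV
dE = 0.0464 eV
Total band gap = E_g(bulk) + dE = 2.97 + 0.0464 = 3.0164 eV

3.0164


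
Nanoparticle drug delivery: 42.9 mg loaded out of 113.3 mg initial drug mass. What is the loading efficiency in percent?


Drug loading efficiency = (drug loaded / drug initial) * 100
DLE = 42.9 / 113.3 * 100
DLE = 0.3786 * 100
DLE = 37.86%

37.86


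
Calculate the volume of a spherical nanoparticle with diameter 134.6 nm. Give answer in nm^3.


Radius r = 134.6/2 = 67.3 nm
Volume V = (4/3) * pi * r^3
V = (4/3) * pi * (67.3)^3
V = 1276832.13 nm^3

1276832.13


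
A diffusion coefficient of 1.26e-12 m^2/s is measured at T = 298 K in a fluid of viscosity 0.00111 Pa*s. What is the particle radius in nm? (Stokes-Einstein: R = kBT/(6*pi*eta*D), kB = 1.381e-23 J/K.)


Stokes-Einstein: R = kB*T / (6*pi*eta*D)
R = 1.381e-23 * 298 / (6 * pi * 0.00111 * 1.26e-12)
R = 1.56104e-07 m = 156.1 nm

156.1


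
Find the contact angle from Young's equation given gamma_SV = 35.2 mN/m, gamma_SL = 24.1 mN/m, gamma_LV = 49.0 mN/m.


cos(theta) = (gamma_SV - gamma_SL) / gamma_LV
cos(theta) = (35.2 - 24.1) / 49.0
cos(theta) = 0.226531
theta = arccos(0.226531) = 76.91 degrees

76.91


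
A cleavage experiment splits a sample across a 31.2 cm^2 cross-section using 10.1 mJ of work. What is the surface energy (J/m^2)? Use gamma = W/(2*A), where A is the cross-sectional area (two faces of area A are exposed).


Convert: A = 31.2 cm^2 = 0.00312 m^2, W = 10.1 mJ = 0.0101 J
Cleaving exposes two faces of area A, so total new surface = 2*A and gamma = W / (2*A)
gamma = 0.0101 / (2 * 0.00312)
gamma = 1.619 J/m^2

1.619


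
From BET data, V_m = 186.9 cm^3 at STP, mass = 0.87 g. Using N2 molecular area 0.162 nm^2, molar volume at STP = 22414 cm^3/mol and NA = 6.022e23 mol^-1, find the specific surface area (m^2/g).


Number of moles in monolayer = V_m / 22414 = 186.9 / 22414 = 0.00833854
Number of molecules = moles * NA = 0.00833854 * 6.022e23
SA = molecules * sigma / mass
SA = (186.9 / 22414) * 6.022e23 * 0.162e-18 / 0.87
SA = 935.0 m^2/g

935.0


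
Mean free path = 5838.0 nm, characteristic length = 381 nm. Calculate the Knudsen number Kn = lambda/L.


Knudsen number Kn = lambda / L
Kn = 5838.0 / 381
Kn = 15.3228

15.3228


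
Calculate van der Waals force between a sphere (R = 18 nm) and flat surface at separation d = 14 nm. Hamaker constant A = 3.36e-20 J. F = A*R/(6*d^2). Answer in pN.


Convert to SI: R = 18 nm = 1.8e-08 m, d = 14 nm = 1.4e-08 m
F = A * R / (6 * d^2)
F = 3.36e-20 * 1.8e-08 / (6 * (1.4e-08)^2)
F = 5.14286e-13 N = 0.514 pN

0.514


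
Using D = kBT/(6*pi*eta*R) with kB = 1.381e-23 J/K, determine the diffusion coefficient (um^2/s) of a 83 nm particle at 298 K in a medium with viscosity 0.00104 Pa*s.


Radius R = 83/2 = 41.5 nm = 4.15e-08 m
D = kB*T / (6*pi*eta*R)
D = 1.381e-23 * 298 / (6 * pi * 0.00104 * 4.15e-08)
D = 5.05857e-12 m^2/s = 5.059 um^2/s

5.059


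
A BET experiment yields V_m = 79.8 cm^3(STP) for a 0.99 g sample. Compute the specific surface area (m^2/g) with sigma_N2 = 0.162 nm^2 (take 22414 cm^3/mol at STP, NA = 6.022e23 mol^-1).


Number of moles in monolayer = V_m / 22414 = 79.8 / 22414 = 0.00356027
Number of molecules = moles * NA = 0.00356027 * 6.022e23
SA = molecules * sigma / mass
SA = (79.8 / 22414) * 6.022e23 * 0.162e-18 / 0.99
SA = 350.8 m^2/g

350.8


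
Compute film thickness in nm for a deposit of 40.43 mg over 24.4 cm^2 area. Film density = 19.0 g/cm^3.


Convert: m = 40.43 mg = 4.0430e-05 kg, A = 24.4 cm^2 = 2.4400e-03 m^2, rho = 19.0 g/cm^3 = 19000 kg/m^3
t = m / (A * rho)
t = 4.0430e-05 / (2.4400e-03 * 19000)
t = 8.7209e-07 m = 872.1 nm

872.1


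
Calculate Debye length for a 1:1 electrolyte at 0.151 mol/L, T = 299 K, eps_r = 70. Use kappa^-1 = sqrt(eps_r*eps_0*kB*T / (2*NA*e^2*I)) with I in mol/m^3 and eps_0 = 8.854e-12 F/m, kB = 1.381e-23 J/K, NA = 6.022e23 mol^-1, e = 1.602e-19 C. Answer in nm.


Ionic strength I = 0.151 * 1^2 * 1000 = 151 mol/m^3
kappa^-1 = sqrt(70 * 8.854e-12 * 1.381e-23 * 299 / (2 * 6.022e23 * (1.602e-19)^2 * 151))
kappa^-1 = 0.74 nm

0.74


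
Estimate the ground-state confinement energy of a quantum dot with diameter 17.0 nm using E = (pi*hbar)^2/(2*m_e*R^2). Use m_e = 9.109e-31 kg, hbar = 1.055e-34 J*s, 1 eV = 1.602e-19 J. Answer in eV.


Radius R = 17.0/2 = 8.5 nm = 8.5e-09 m
E = (pi * 1.055e-34)^2 / (2 * 9.109e-31 * (8.5e-09)^2)
E(J) = 8.34576e-22
E = E(J) / 1.602e-19 = 0.0052 eV

0.0052


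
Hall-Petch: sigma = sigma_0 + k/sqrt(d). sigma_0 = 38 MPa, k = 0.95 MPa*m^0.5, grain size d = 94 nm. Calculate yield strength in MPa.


d = 94 nm = 9.4e-08 m
sqrt(d) = 0.0003065942
Hall-Petch contribution = k / sqrt(d) = 0.95 / 0.0003065942 = 3098.6 MPa
sigma = sigma_0 + k/sqrt(d) = 38 + 3098.6 = 3136.6 MPa

3136.6


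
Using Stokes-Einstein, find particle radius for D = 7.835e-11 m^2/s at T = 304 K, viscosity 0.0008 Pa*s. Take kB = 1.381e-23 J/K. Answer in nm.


Stokes-Einstein: R = kB*T / (6*pi*eta*D)
R = 1.381e-23 * 304 / (6 * pi * 0.0008 * 7.835e-11)
R = 3.55334e-09 m = 3.55 nm

3.55


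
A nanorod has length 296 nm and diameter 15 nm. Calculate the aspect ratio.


Aspect ratio AR = length / diameter
AR = 296 / 15
AR = 19.73

19.73


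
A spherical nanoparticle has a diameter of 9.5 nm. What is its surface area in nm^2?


Radius r = 9.5/2 = 4.75 nm
Surface area SA = 4 * pi * r^2
SA = 4 * pi * (4.75)^2
SA = 283.53 nm^2

283.53


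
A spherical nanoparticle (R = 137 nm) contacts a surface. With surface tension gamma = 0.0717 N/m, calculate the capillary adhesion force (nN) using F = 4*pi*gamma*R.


Convert radius: R = 137 nm = 1.37e-07 m
F = 4 * pi * gamma * R
F = 4 * pi * 0.0717 * 1.37e-07
F = 1.23438e-07 N = 123.4382 nN

123.4382


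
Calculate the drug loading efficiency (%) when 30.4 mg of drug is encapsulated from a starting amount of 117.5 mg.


Drug loading efficiency = (drug loaded / drug initial) * 100
DLE = 30.4 / 117.5 * 100
DLE = 0.2587 * 100
DLE = 25.87%

25.87


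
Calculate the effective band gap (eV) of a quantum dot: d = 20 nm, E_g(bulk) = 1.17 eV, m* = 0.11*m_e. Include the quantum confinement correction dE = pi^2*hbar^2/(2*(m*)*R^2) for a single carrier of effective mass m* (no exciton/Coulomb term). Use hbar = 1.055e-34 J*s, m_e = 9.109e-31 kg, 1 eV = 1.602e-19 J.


Radius R = 20/2 nm = 1e-08 m
Confinement energy dE = pi^2 * hbar^2 / (2 * m_eff * m_e * R^2)
dE = pi^2 * (1.055e-34)^2 / (2 * 0.11 * 9.109e-31 * (1e-08)^2) J, divided by 1.602e-19 J/eV
dE = 0.0342 eV
Total band gap = E_g(bulk) + dE = 1.17 + 0.0342 = 1.2042 eV

1.2042


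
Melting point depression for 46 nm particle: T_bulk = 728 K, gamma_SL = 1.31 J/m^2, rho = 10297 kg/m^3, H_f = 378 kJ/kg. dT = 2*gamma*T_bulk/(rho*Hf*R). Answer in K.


Radius R = 46/2 = 23 nm = 2.3e-08 m
Convert H_f = 378 kJ/kg = 378000 J/kg
dT = 2 * gamma_SL * T_bulk / (rho * H_f * R)
dT = 2 * 1.31 * 728 / (10297 * 378000 * 2.3e-08)
dT = 21.3 K

21.3


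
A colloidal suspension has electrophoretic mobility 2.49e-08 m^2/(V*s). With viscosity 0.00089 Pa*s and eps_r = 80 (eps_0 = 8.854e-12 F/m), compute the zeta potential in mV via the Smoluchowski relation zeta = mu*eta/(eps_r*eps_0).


Smoluchowski equation: zeta = mu * eta / (eps_r * eps_0)
zeta = 2.49e-08 * 0.00089 / (80 * 8.854e-12)
zeta = 0.031287 V = 31.29 mV

31.29


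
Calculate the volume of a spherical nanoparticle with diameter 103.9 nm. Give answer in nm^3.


Radius r = 103.9/2 = 51.95 nm
Volume V = (4/3) * pi * r^3
V = (4/3) * pi * (51.95)^3
V = 587280.07 nm^3

587280.07


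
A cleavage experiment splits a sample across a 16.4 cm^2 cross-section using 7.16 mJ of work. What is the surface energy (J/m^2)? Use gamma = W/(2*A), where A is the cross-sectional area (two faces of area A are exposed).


Convert: A = 16.4 cm^2 = 0.00164 m^2, W = 7.16 mJ = 0.00716 J
Cleaving exposes two faces of area A, so total new surface = 2*A and gamma = W / (2*A)
gamma = 0.00716 / (2 * 0.00164)
gamma = 2.183 J/m^2

2.183


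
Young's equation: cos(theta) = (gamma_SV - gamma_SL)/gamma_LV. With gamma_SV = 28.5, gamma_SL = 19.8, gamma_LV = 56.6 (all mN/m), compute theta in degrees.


cos(theta) = (gamma_SV - gamma_SL) / gamma_LV
cos(theta) = (28.5 - 19.8) / 56.6
cos(theta) = 0.15371
theta = arccos(0.15371) = 81.16 degrees

81.16


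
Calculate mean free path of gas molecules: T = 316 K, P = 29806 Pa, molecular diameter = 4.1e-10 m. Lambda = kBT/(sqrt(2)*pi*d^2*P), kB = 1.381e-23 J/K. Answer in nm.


Mean free path: lambda = kB*T / (sqrt(2) * pi * d^2 * P)
lambda = 1.381e-23 * 316 / (sqrt(2) * pi * (4.1e-10)^2 * 29806)
lambda = 1.9604e-07 m
lambda = 196.04 nm

196.04


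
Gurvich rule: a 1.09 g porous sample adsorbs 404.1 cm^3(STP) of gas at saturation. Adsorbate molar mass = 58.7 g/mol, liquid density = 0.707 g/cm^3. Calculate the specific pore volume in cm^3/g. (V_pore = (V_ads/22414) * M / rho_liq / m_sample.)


Moles adsorbed n = V_ads / 22414 = 404.1 / 22414 = 1.802891e-02 mol
Liquid volume V_liq = n * M / rho_liq = 1.802891e-02 * 58.7 / 0.707 = 1.49688 cm^3
Specific pore volume V_pore = V_liq / m_sample = 1.49688 / 1.09
V_pore = 1.3733 cm^3/g

1.3733


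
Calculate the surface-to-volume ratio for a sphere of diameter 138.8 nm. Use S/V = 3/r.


Radius r = 138.8/2 = 69.4 nm
S/V = 3 / r = 3 / 69.4
S/V = 0.0432 nm^-1

0.0432


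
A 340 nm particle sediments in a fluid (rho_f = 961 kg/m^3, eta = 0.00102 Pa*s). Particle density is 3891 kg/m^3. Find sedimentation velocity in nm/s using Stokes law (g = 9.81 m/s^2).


Radius R = 340/2 nm = 1.7e-07 m
Density difference = 3891 - 961 = 2930 kg/m^3
v = 2 * R^2 * (rho_p - rho_f) * g / (9 * eta)
v = 2 * (1.7e-07)^2 * 2930 * 9.81 / (9 * 0.00102)
v = 1.80976e-07 m/s = 180.9763 nm/s

180.9763


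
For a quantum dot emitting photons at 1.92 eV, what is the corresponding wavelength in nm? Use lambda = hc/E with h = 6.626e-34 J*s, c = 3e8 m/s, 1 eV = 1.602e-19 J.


Convert energy: E = 1.92 eV = 1.92 * 1.602e-19 = 3.07584e-19 J
lambda = h*c / E = 6.626e-34 * 3e8 / 3.07584e-19
lambda = 6.46262e-07 m = 646.3 nm

646.3


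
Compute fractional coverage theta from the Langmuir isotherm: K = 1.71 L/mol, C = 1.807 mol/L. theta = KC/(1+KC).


Langmuir isotherm: theta = K*C / (1 + K*C)
K*C = 1.71 * 1.807 = 3.08997
theta = 3.08997 / (1 + 3.08997) = 3.08997 / 4.08997
theta = 0.7555

0.7555


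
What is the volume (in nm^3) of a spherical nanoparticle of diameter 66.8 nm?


Radius r = 66.8/2 = 33.4 nm
Volume V = (4/3) * pi * r^3
V = (4/3) * pi * (33.4)^3
V = 156073.08 nm^3

156073.08


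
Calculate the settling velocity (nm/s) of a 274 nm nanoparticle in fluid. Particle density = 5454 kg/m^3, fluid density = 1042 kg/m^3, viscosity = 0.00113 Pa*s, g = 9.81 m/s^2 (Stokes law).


Radius R = 274/2 nm = 1.37e-07 m
Density difference = 5454 - 1042 = 4412 kg/m^3
v = 2 * R^2 * (rho_p - rho_f) * g / (9 * eta)
v = 2 * (1.37e-07)^2 * 4412 * 9.81 / (9 * 0.00113)
v = 1.59755e-07 m/s = 159.7551 nm/s

159.7551


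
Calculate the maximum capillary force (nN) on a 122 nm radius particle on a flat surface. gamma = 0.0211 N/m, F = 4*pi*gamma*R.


Convert radius: R = 122 nm = 1.22e-07 m
F = 4 * pi * gamma * R
F = 4 * pi * 0.0211 * 1.22e-07
F = 3.23484e-08 N = 32.3484 nN

32.3484


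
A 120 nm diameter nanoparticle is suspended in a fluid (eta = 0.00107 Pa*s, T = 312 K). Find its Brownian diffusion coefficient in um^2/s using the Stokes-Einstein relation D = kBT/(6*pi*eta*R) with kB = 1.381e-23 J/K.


Radius R = 120/2 = 60 nm = 6e-08 m
D = kB*T / (6*pi*eta*R)
D = 1.381e-23 * 312 / (6 * pi * 0.00107 * 6e-08)
D = 3.56051e-12 m^2/s = 3.561 um^2/s

3.561


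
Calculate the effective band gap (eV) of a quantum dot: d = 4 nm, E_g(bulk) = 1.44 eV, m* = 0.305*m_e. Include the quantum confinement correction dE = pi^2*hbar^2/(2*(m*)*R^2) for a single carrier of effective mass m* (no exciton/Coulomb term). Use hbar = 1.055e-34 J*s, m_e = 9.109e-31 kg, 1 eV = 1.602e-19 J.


Radius R = 4/2 nm = 2e-09 m
Confinement energy dE = pi^2 * hbar^2 / (2 * m_eff * m_e * R^2)
dE = pi^2 * (1.055e-34)^2 / (2 * 0.305 * 9.109e-31 * (2e-09)^2) J, divided by 1.602e-19 J/eV
dE = 0.3085 eV
Total band gap = E_g(bulk) + dE = 1.44 + 0.3085 = 1.7485 eV

1.7485


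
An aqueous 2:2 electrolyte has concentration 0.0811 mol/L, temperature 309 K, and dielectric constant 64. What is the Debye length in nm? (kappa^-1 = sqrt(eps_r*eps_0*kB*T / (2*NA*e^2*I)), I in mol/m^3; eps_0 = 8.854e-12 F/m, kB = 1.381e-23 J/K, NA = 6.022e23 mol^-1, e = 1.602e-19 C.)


Ionic strength I = 0.0811 * 2^2 * 1000 = 324.4 mol/m^3
kappa^-1 = sqrt(64 * 8.854e-12 * 1.381e-23 * 309 / (2 * 6.022e23 * (1.602e-19)^2 * 324.4))
kappa^-1 = 0.491 nm

0.491


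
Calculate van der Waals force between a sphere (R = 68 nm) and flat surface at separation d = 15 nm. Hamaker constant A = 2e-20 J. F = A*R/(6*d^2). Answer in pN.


Convert to SI: R = 68 nm = 6.8e-08 m, d = 15 nm = 1.5e-08 m
F = A * R / (6 * d^2)
F = 2e-20 * 6.8e-08 / (6 * (1.5e-08)^2)
F = 1.00741e-12 N = 1.007 pN

1.007


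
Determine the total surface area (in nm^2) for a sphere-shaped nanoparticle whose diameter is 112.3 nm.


Radius r = 112.3/2 = 56.15 nm
Surface area SA = 4 * pi * r^2
SA = 4 * pi * (56.15)^2
SA = 39619.54 nm^2

39619.54


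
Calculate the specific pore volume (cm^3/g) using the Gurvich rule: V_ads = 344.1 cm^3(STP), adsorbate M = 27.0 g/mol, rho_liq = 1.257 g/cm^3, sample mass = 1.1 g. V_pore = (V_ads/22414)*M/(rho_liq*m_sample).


Moles adsorbed n = V_ads / 22414 = 344.1 / 22414 = 1.535201e-02 mol
Liquid volume V_liq = n * M / rho_liq = 1.535201e-02 * 27.0 / 1.257 = 0.32976 cm^3
Specific pore volume V_pore = V_liq / m_sample = 0.32976 / 1.1
V_pore = 0.2998 cm^3/g

0.2998


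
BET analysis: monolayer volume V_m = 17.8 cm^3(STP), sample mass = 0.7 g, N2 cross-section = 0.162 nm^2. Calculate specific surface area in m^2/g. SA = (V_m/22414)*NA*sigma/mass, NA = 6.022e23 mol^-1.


Number of moles in monolayer = V_m / 22414 = 17.8 / 22414 = 0.00079415
Number of molecules = moles * NA = 0.00079415 * 6.022e23
SA = molecules * sigma / mass
SA = (17.8 / 22414) * 6.022e23 * 0.162e-18 / 0.7
SA = 110.7 m^2/g

110.7


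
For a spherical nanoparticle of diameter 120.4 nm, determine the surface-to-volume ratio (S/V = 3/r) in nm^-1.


Radius r = 120.4/2 = 60.2 nm
S/V = 3 / r = 3 / 60.2
S/V = 0.0498 nm^-1

0.0498


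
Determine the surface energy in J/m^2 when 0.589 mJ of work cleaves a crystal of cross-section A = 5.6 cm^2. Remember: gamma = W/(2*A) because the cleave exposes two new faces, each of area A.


Convert: A = 5.6 cm^2 = 0.00056 m^2, W = 0.589 mJ = 0.000589 J
Cleaving exposes two faces of area A, so total new surface = 2*A and gamma = W / (2*A)
gamma = 0.000589 / (2 * 0.00056)
gamma = 0.526 J/m^2

0.526


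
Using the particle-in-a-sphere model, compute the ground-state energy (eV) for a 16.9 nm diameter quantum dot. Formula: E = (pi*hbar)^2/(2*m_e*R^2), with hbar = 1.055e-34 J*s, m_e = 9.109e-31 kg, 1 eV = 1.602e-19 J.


Radius R = 16.9/2 = 8.45 nm = 8.45e-09 m
E = (pi * 1.055e-34)^2 / (2 * 9.109e-31 * (8.45e-09)^2)
E(J) = 8.44482e-22
E = E(J) / 1.602e-19 = 0.0053 eV

0.0053


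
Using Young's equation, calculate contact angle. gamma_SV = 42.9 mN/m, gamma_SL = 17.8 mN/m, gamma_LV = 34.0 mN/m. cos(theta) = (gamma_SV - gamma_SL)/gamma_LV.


cos(theta) = (gamma_SV - gamma_SL) / gamma_LV
cos(theta) = (42.9 - 17.8) / 34.0
cos(theta) = 0.738235
theta = arccos(0.738235) = 42.42 degrees

42.42


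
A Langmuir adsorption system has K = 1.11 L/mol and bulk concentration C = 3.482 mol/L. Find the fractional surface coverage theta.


Langmuir isotherm: theta = K*C / (1 + K*C)
K*C = 1.11 * 3.482 = 3.86502
theta = 3.86502 / (1 + 3.86502) = 3.86502 / 4.86502
theta = 0.7945

0.7945


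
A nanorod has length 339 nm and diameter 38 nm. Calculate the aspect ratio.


Aspect ratio AR = length / diameter
AR = 339 / 38
AR = 8.92

8.92


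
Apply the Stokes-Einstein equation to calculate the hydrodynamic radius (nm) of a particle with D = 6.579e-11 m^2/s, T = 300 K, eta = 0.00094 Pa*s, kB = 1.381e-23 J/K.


Stokes-Einstein: R = kB*T / (6*pi*eta*D)
R = 1.381e-23 * 300 / (6 * pi * 0.00094 * 6.579e-11)
R = 3.55407e-09 m = 3.55 nm

3.55


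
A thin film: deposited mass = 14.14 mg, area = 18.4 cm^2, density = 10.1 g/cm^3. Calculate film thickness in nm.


Convert: m = 14.14 mg = 1.4140e-05 kg, A = 18.4 cm^2 = 1.8400e-03 m^2, rho = 10.1 g/cm^3 = 10100 kg/m^3
t = m / (A * rho)
t = 1.4140e-05 / (1.8400e-03 * 10100)
t = 7.6087e-07 m = 760.9 nm

760.9


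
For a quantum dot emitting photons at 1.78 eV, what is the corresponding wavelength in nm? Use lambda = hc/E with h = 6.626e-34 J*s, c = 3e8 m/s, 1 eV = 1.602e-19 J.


Convert energy: E = 1.78 eV = 1.78 * 1.602e-19 = 2.85156e-19 J
lambda = h*c / E = 6.626e-34 * 3e8 / 2.85156e-19
lambda = 6.97092e-07 m = 697.1 nm

697.1


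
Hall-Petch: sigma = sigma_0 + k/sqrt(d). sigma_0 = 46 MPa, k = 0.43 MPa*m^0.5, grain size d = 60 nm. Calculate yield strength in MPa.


d = 60 nm = 6e-08 m
sqrt(d) = 0.000244949
Hall-Petch contribution = k / sqrt(d) = 0.43 / 0.000244949 = 1755.5 MPa
sigma = sigma_0 + k/sqrt(d) = 46 + 1755.5 = 1801.5 MPa

1801.5


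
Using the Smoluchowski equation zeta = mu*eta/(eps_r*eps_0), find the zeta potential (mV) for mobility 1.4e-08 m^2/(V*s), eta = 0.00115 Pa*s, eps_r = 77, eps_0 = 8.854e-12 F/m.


Smoluchowski equation: zeta = mu * eta / (eps_r * eps_0)
zeta = 1.4e-08 * 0.00115 / (77 * 8.854e-12)
zeta = 0.023615 V = 23.62 mV

23.62


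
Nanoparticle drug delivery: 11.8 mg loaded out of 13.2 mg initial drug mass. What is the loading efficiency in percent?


Drug loading efficiency = (drug loaded / drug initial) * 100
DLE = 11.8 / 13.2 * 100
DLE = 0.8939 * 100
DLE = 89.39%

89.39


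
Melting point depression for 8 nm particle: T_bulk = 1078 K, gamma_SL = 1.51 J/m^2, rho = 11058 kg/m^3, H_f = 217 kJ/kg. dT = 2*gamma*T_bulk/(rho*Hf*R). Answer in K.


Radius R = 8/2 = 4 nm = 4e-09 m
Convert H_f = 217 kJ/kg = 217000 J/kg
dT = 2 * gamma_SL * T_bulk / (rho * H_f * R)
dT = 2 * 1.51 * 1078 / (11058 * 217000 * 4e-09)
dT = 339.2 K

339.2


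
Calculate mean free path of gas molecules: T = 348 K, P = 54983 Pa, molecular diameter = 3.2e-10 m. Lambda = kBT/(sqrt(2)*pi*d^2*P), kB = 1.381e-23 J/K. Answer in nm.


Mean free path: lambda = kB*T / (sqrt(2) * pi * d^2 * P)
lambda = 1.381e-23 * 348 / (sqrt(2) * pi * (3.2e-10)^2 * 54983)
lambda = 1.92123e-07 m
lambda = 192.12 nm

192.12


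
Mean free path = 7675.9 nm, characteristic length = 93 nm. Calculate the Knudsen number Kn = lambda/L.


Knudsen number Kn = lambda / L
Kn = 7675.9 / 93
Kn = 82.5366

82.5366


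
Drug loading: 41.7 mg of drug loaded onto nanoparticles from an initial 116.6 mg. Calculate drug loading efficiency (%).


Drug loading efficiency = (drug loaded / drug initial) * 100
DLE = 41.7 / 116.6 * 100
DLE = 0.3576 * 100
DLE = 35.76%

35.76


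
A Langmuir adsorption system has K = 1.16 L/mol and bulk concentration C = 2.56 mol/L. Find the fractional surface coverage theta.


Langmuir isotherm: theta = K*C / (1 + K*C)
K*C = 1.16 * 2.56 = 2.9696
theta = 2.9696 / (1 + 2.9696) = 2.9696 / 3.9696
theta = 0.7481

0.7481


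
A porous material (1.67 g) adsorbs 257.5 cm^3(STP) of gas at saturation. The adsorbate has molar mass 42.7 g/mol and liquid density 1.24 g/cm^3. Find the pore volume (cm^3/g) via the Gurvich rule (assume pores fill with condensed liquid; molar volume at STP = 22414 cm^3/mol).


Moles adsorbed n = V_ads / 22414 = 257.5 / 22414 = 1.148836e-02 mol
Liquid volume V_liq = n * M / rho_liq = 1.148836e-02 * 42.7 / 1.24 = 0.39561 cm^3
Specific pore volume V_pore = V_liq / m_sample = 0.39561 / 1.67
V_pore = 0.2369 cm^3/g

0.2369


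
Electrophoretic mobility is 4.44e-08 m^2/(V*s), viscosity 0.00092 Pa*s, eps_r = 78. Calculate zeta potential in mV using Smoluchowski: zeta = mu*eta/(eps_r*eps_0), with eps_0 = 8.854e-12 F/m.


Smoluchowski equation: zeta = mu * eta / (eps_r * eps_0)
zeta = 4.44e-08 * 0.00092 / (78 * 8.854e-12)
zeta = 0.059148 V = 59.15 mV

59.15


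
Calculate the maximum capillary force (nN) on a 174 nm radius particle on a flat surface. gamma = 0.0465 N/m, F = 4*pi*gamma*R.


Convert radius: R = 174 nm = 1.74e-07 m
F = 4 * pi * gamma * R
F = 4 * pi * 0.0465 * 1.74e-07
F = 1.01675e-07 N = 101.6745 nN

101.6745


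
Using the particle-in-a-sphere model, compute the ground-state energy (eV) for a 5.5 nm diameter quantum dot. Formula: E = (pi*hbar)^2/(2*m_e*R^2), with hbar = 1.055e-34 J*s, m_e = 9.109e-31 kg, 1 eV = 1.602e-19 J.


Radius R = 5.5/2 = 2.75 nm = 2.75e-09 m
E = (pi * 1.055e-34)^2 / (2 * 9.109e-31 * (2.75e-09)^2)
E(J) = 7.97331e-21
E = E(J) / 1.602e-19 = 0.0498 eV

0.0498


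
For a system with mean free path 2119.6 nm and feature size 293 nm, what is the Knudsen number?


Knudsen number Kn = lambda / L
Kn = 2119.6 / 293
Kn = 7.2341

7.2341


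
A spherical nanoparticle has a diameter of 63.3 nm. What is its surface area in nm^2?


Radius r = 63.3/2 = 31.65 nm
Surface area SA = 4 * pi * r^2
SA = 4 * pi * (31.65)^2
SA = 12588.02 nm^2

12588.02


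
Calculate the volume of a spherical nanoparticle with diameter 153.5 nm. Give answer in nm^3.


Radius r = 153.5/2 = 76.75 nm
Volume V = (4/3) * pi * r^3
V = (4/3) * pi * (76.75)^3
V = 1893754.87 nm^3

1893754.87


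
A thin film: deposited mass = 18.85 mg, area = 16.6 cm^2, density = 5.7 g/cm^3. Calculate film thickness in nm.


Convert: m = 18.85 mg = 1.8850e-05 kg, A = 16.6 cm^2 = 1.6600e-03 m^2, rho = 5.7 g/cm^3 = 5700 kg/m^3
t = m / (A * rho)
t = 1.8850e-05 / (1.6600e-03 * 5700)
t = 1.9922e-06 m = 1992.2 nm

1992.2


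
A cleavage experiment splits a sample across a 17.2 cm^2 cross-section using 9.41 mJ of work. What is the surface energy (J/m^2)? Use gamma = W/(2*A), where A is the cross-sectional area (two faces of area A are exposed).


Convert: A = 17.2 cm^2 = 0.00172 m^2, W = 9.41 mJ = 0.00941 J
Cleaving exposes two faces of area A, so total new surface = 2*A and gamma = W / (2*A)
gamma = 0.00941 / (2 * 0.00172)
gamma = 2.735 J/m^2

2.735


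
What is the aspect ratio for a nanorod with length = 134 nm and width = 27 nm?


Aspect ratio AR = length / diameter
AR = 134 / 27
AR = 4.96

4.96


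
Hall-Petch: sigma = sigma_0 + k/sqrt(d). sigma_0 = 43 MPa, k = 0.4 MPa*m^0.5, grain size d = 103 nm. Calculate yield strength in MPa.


d = 103 nm = 1.03e-07 m
sqrt(d) = 0.0003209361
Hall-Petch contribution = k / sqrt(d) = 0.4 / 0.0003209361 = 1246.4 MPa
sigma = sigma_0 + k/sqrt(d) = 43 + 1246.4 = 1289.4 MPa

1289.4


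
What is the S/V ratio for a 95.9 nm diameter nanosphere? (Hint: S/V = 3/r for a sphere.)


Radius r = 95.9/2 = 47.95 nm
S/V = 3 / r = 3 / 47.95
S/V = 0.0626 nm^-1

0.0626


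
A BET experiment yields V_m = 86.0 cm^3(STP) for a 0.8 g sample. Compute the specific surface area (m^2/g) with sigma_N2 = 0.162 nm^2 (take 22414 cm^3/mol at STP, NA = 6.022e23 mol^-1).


Number of moles in monolayer = V_m / 22414 = 86.0 / 22414 = 0.00383689
Number of molecules = moles * NA = 0.00383689 * 6.022e23
SA = molecules * sigma / mass
SA = (86.0 / 22414) * 6.022e23 * 0.162e-18 / 0.8
SA = 467.9 m^2/g

467.9


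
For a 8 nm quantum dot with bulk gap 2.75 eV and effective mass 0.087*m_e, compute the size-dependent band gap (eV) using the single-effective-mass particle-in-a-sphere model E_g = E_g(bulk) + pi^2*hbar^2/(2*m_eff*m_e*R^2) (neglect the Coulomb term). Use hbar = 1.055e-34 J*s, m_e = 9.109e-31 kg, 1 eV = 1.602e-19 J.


Radius R = 8/2 nm = 4e-09 m
Confinement energy dE = pi^2 * hbar^2 / (2 * m_eff * m_e * R^2)
dE = pi^2 * (1.055e-34)^2 / (2 * 0.087 * 9.109e-31 * (4e-09)^2) J, divided by 1.602e-19 J/eV
dE = 0.2704 eV
Total band gap = E_g(bulk) + dE = 2.75 + 0.2704 = 3.0204 eV

3.0204


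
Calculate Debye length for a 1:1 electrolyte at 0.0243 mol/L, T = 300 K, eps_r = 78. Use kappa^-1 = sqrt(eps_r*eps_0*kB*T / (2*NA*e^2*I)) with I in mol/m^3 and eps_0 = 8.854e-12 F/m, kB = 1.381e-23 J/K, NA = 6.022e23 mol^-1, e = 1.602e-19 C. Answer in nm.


Ionic strength I = 0.0243 * 1^2 * 1000 = 24.3 mol/m^3
kappa^-1 = sqrt(78 * 8.854e-12 * 1.381e-23 * 300 / (2 * 6.022e23 * (1.602e-19)^2 * 24.3))
kappa^-1 = 1.952 nm

1.952


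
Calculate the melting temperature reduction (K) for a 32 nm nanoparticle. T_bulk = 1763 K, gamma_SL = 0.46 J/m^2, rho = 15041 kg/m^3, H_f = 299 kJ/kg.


Radius R = 32/2 = 16 nm = 1.6e-08 m
Convert H_f = 299 kJ/kg = 299000 J/kg
dT = 2 * gamma_SL * T_bulk / (rho * H_f * R)
dT = 2 * 0.46 * 1763 / (15041 * 299000 * 1.6e-08)
dT = 22.5 K

22.5


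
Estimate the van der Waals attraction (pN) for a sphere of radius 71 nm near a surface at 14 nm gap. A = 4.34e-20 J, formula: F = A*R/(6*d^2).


Convert to SI: R = 71 nm = 7.1e-08 m, d = 14 nm = 1.4e-08 m
F = A * R / (6 * d^2)
F = 4.34e-20 * 7.1e-08 / (6 * (1.4e-08)^2)
F = 2.62024e-12 N = 2.62 pN

2.62


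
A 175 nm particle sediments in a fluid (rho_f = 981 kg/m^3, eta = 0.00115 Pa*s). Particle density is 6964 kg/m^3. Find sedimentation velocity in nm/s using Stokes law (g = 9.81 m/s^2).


Radius R = 175/2 nm = 8.75e-08 m
Density difference = 6964 - 981 = 5983 kg/m^3
v = 2 * R^2 * (rho_p - rho_f) * g / (9 * eta)
v = 2 * (8.75e-08)^2 * 5983 * 9.81 / (9 * 0.00115)
v = 8.68348e-08 m/s = 86.8348 nm/s

86.8348


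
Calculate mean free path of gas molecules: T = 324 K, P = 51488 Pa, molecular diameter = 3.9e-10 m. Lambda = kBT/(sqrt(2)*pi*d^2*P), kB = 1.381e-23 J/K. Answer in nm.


Mean free path: lambda = kB*T / (sqrt(2) * pi * d^2 * P)
lambda = 1.381e-23 * 324 / (sqrt(2) * pi * (3.9e-10)^2 * 51488)
lambda = 1.28599e-07 m
lambda = 128.6 nm

128.6


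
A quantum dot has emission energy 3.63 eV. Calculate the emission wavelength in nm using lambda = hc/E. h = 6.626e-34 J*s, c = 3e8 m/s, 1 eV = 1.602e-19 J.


Convert energy: E = 3.63 eV = 3.63 * 1.602e-19 = 5.81526e-19 J
lambda = h*c / E = 6.626e-34 * 3e8 / 5.81526e-19
lambda = 3.41825e-07 m = 341.8 nm

341.8


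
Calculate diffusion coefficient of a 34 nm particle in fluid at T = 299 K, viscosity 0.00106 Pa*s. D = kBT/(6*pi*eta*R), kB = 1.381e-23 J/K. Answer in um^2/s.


Radius R = 34/2 = 17 nm = 1.7e-08 m
D = kB*T / (6*pi*eta*R)
D = 1.381e-23 * 299 / (6 * pi * 0.00106 * 1.7e-08)
D = 1.21565e-11 m^2/s = 12.157 um^2/s

12.157


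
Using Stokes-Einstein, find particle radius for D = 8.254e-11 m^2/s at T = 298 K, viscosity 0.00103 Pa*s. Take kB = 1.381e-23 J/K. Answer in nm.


Stokes-Einstein: R = kB*T / (6*pi*eta*D)
R = 1.381e-23 * 298 / (6 * pi * 0.00103 * 8.254e-11)
R = 2.56807e-09 m = 2.57 nm

2.57


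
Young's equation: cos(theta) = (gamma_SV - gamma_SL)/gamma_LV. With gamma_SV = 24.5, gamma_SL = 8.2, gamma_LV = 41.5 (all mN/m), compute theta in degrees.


cos(theta) = (gamma_SV - gamma_SL) / gamma_LV
cos(theta) = (24.5 - 8.2) / 41.5
cos(theta) = 0.392771
theta = arccos(0.392771) = 66.87 degrees

66.87


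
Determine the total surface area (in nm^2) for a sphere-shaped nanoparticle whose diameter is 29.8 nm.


Radius r = 29.8/2 = 14.9 nm
Surface area SA = 4 * pi * r^2
SA = 4 * pi * (14.9)^2
SA = 2789.86 nm^2

2789.86


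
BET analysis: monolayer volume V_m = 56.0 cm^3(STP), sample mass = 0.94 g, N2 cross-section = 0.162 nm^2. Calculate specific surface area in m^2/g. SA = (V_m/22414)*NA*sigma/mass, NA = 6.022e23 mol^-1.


Number of moles in monolayer = V_m / 22414 = 56.0 / 22414 = 0.00249844
Number of molecules = moles * NA = 0.00249844 * 6.022e23
SA = molecules * sigma / mass
SA = (56.0 / 22414) * 6.022e23 * 0.162e-18 / 0.94
SA = 259.3 m^2/g

259.3


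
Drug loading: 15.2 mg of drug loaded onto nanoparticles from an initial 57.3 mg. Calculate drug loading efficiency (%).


Drug loading efficiency = (drug loaded / drug initial) * 100
DLE = 15.2 / 57.3 * 100
DLE = 0.2653 * 100
DLE = 26.53%

26.53


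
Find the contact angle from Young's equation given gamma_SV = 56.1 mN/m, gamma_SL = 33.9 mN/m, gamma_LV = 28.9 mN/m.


cos(theta) = (gamma_SV - gamma_SL) / gamma_LV
cos(theta) = (56.1 - 33.9) / 28.9
cos(theta) = 0.768166
theta = arccos(0.768166) = 39.81 degrees

39.81


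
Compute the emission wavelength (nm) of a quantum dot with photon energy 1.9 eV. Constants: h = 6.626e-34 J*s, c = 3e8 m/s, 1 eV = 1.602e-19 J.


Convert energy: E = 1.9 eV = 1.9 * 1.602e-19 = 3.0438e-19 J
lambda = h*c / E = 6.626e-34 * 3e8 / 3.0438e-19
lambda = 6.53065e-07 m = 653.1 nm

653.1


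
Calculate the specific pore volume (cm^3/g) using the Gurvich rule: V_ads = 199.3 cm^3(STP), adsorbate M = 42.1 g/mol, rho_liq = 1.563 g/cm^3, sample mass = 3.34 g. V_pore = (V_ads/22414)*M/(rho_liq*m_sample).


Moles adsorbed n = V_ads / 22414 = 199.3 / 22414 = 8.891764e-03 mol
Liquid volume V_liq = n * M / rho_liq = 8.891764e-03 * 42.1 / 1.563 = 0.23950 cm^3
Specific pore volume V_pore = V_liq / m_sample = 0.23950 / 3.34
V_pore = 0.0717 cm^3/g

0.0717


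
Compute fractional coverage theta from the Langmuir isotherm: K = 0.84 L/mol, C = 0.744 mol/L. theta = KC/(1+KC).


Langmuir isotherm: theta = K*C / (1 + K*C)
K*C = 0.84 * 0.744 = 0.62496
theta = 0.62496 / (1 + 0.62496) = 0.62496 / 1.62496
theta = 0.3846

0.3846


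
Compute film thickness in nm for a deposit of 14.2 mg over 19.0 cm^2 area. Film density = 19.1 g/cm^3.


Convert: m = 14.2 mg = 1.4200e-05 kg, A = 19.0 cm^2 = 1.9000e-03 m^2, rho = 19.1 g/cm^3 = 19100 kg/m^3
t = m / (A * rho)
t = 1.4200e-05 / (1.9000e-03 * 19100)
t = 3.9129e-07 m = 391.3 nm

391.3


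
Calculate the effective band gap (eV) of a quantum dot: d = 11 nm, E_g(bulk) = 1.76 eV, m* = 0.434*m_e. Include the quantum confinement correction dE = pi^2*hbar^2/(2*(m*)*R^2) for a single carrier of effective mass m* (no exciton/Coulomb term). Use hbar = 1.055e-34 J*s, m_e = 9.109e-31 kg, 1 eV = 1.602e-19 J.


Radius R = 11/2 nm = 5.5e-09 m
Confinement energy dE = pi^2 * hbar^2 / (2 * m_eff * m_e * R^2)
dE = pi^2 * (1.055e-34)^2 / (2 * 0.434 * 9.109e-31 * (5.5e-09)^2) J, divided by 1.602e-19 J/eV
dE = 0.0287 eV
Total band gap = E_g(bulk) + dE = 1.76 + 0.0287 = 1.7887 eV

1.7887


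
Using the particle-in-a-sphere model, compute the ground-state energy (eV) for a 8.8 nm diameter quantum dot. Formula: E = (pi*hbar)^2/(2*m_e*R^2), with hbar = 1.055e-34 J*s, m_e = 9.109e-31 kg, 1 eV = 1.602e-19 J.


Radius R = 8.8/2 = 4.4 nm = 4.4e-09 m
E = (pi * 1.055e-34)^2 / (2 * 9.109e-31 * (4.4e-09)^2)
E(J) = 3.11457e-21
E = E(J) / 1.602e-19 = 0.0194 eV

0.0194


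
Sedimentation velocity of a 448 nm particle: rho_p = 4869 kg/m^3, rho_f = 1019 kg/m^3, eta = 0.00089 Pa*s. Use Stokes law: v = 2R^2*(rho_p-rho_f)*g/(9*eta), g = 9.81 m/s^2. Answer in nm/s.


Radius R = 448/2 nm = 2.24e-07 m
Density difference = 4869 - 1019 = 3850 kg/m^3
v = 2 * R^2 * (rho_p - rho_f) * g / (9 * eta)
v = 2 * (2.24e-07)^2 * 3850 * 9.81 / (9 * 0.00089)
v = 4.73177e-07 m/s = 473.1766 nm/s

473.1766


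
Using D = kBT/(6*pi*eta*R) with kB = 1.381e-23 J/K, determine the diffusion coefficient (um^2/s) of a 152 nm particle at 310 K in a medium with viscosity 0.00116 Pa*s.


Radius R = 152/2 = 76 nm = 7.6e-08 m
D = kB*T / (6*pi*eta*R)
D = 1.381e-23 * 310 / (6 * pi * 0.00116 * 7.6e-08)
D = 2.57622e-12 m^2/s = 2.576 um^2/s

2.576


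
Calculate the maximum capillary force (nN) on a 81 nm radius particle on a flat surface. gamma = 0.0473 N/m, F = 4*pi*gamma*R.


Convert radius: R = 81 nm = 8.1e-08 m
F = 4 * pi * gamma * R
F = 4 * pi * 0.0473 * 8.1e-08
F = 4.81455e-08 N = 48.1455 nN

48.1455


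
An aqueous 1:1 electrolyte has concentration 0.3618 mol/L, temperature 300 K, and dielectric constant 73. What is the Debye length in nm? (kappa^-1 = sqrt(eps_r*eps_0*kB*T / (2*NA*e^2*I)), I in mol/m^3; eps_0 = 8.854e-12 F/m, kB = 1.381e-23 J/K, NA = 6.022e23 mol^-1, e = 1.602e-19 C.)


Ionic strength I = 0.3618 * 1^2 * 1000 = 361.8 mol/m^3
kappa^-1 = sqrt(73 * 8.854e-12 * 1.381e-23 * 300 / (2 * 6.022e23 * (1.602e-19)^2 * 361.8))
kappa^-1 = 0.489 nm

0.489


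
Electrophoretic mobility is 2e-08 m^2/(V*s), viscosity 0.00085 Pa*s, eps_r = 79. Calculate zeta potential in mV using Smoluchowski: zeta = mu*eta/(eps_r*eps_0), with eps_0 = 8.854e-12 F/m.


Smoluchowski equation: zeta = mu * eta / (eps_r * eps_0)
zeta = 2e-08 * 0.00085 / (79 * 8.854e-12)
zeta = 0.024304 V = 24.3 mV

24.3


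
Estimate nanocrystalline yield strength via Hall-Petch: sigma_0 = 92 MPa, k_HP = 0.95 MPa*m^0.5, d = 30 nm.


d = 30 nm = 3e-08 m
sqrt(d) = 0.0001732051
Hall-Petch contribution = k / sqrt(d) = 0.95 / 0.0001732051 = 5484.8 MPa
sigma = sigma_0 + k/sqrt(d) = 92 + 5484.8 = 5576.8 MPa

5576.8


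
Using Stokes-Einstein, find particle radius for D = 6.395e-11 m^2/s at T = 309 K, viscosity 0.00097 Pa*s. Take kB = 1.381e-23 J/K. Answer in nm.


Stokes-Einstein: R = kB*T / (6*pi*eta*D)
R = 1.381e-23 * 309 / (6 * pi * 0.00097 * 6.395e-11)
R = 3.64955e-09 m = 3.65 nm

3.65


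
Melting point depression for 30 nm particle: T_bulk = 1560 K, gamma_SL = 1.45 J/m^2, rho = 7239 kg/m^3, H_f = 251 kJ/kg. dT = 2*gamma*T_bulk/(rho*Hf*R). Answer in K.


Radius R = 30/2 = 15 nm = 1.5e-08 m
Convert H_f = 251 kJ/kg = 251000 J/kg
dT = 2 * gamma_SL * T_bulk / (rho * H_f * R)
dT = 2 * 1.45 * 1560 / (7239 * 251000 * 1.5e-08)
dT = 166.0 K

166.0


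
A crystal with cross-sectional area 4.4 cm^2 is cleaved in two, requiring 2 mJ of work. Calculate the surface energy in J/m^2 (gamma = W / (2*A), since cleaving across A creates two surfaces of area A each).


Convert: A = 4.4 cm^2 = 0.00044 m^2, W = 2 mJ = 0.002 J
Cleaving exposes two faces of area A, so total new surface = 2*A and gamma = W / (2*A)
gamma = 0.002 / (2 * 0.00044)
gamma = 2.273 J/m^2

2.273


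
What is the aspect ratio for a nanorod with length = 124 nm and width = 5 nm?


Aspect ratio AR = length / diameter
AR = 124 / 5
AR = 24.8

24.8


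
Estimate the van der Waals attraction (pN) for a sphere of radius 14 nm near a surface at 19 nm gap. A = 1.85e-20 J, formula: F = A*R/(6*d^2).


Convert to SI: R = 14 nm = 1.4e-08 m, d = 19 nm = 1.9e-08 m
F = A * R / (6 * d^2)
F = 1.85e-20 * 1.4e-08 / (6 * (1.9e-08)^2)
F = 1.19575e-13 N = 0.12 pN

0.12


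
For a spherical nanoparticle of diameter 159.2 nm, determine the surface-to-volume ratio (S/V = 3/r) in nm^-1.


Radius r = 159.2/2 = 79.6 nm
S/V = 3 / r = 3 / 79.6
S/V = 0.0377 nm^-1

0.0377


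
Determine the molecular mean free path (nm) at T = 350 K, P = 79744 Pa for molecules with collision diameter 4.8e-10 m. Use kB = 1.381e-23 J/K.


Mean free path: lambda = kB*T / (sqrt(2) * pi * d^2 * P)
lambda = 1.381e-23 * 350 / (sqrt(2) * pi * (4.8e-10)^2 * 79744)
lambda = 5.92129e-08 m
lambda = 59.21 nm

59.21


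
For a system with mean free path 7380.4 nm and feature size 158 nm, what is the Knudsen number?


Knudsen number Kn = lambda / L
Kn = 7380.4 / 158
Kn = 46.7114

46.7114


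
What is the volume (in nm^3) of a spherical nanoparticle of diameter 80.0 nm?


Radius r = 80.0/2 = 40 nm
Volume V = (4/3) * pi * r^3
V = (4/3) * pi * (40)^3
V = 268082.57 nm^3

268082.57


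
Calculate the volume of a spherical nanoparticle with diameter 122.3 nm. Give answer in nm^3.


Radius r = 122.3/2 = 61.15 nm
Volume V = (4/3) * pi * r^3
V = (4/3) * pi * (61.15)^3
V = 957806.97 nm^3

957806.97


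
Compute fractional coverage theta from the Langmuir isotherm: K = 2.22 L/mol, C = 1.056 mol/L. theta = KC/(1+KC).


Langmuir isotherm: theta = K*C / (1 + K*C)
K*C = 2.22 * 1.056 = 2.34432
theta = 2.34432 / (1 + 2.34432) = 2.34432 / 3.34432
theta = 0.701

0.701


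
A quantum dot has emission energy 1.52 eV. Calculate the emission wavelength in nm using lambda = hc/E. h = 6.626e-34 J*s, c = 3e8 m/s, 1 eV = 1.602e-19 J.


Convert energy: E = 1.52 eV = 1.52 * 1.602e-19 = 2.43504e-19 J
lambda = h*c / E = 6.626e-34 * 3e8 / 2.43504e-19
lambda = 8.16332e-07 m = 816.3 nm

816.3


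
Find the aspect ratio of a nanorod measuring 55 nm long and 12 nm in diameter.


Aspect ratio AR = length / diameter
AR = 55 / 12
AR = 4.58

4.58


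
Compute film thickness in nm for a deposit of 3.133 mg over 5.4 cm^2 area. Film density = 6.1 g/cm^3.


Convert: m = 3.133 mg = 3.1330e-06 kg, A = 5.4 cm^2 = 5.4000e-04 m^2, rho = 6.1 g/cm^3 = 6100 kg/m^3
t = m / (A * rho)
t = 3.1330e-06 / (5.4000e-04 * 6100)
t = 9.5112e-07 m = 951.1 nm

951.1


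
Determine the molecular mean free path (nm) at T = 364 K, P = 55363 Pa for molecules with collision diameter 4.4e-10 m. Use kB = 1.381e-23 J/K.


Mean free path: lambda = kB*T / (sqrt(2) * pi * d^2 * P)
lambda = 1.381e-23 * 364 / (sqrt(2) * pi * (4.4e-10)^2 * 55363)
lambda = 1.05561e-07 m
lambda = 105.56 nm

105.56


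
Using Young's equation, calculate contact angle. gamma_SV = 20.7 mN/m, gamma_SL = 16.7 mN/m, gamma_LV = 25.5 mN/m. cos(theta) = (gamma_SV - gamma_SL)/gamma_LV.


cos(theta) = (gamma_SV - gamma_SL) / gamma_LV
cos(theta) = (20.7 - 16.7) / 25.5
cos(theta) = 0.156863
theta = arccos(0.156863) = 80.98 degrees

80.98


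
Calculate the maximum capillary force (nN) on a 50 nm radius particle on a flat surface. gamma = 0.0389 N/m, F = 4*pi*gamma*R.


Convert radius: R = 50 nm = 5e-08 m
F = 4 * pi * gamma * R
F = 4 * pi * 0.0389 * 5e-08
F = 2.44416e-08 N = 24.4416 nN

24.4416


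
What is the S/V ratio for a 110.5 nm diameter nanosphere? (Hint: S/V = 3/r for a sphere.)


Radius r = 110.5/2 = 55.25 nm
S/V = 3 / r = 3 / 55.25
S/V = 0.0543 nm^-1

0.0543


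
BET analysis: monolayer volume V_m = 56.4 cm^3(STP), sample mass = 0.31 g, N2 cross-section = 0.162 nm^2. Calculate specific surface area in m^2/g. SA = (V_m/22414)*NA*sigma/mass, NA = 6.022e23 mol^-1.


Number of moles in monolayer = V_m / 22414 = 56.4 / 22414 = 0.00251628
Number of molecules = moles * NA = 0.00251628 * 6.022e23
SA = molecules * sigma / mass
SA = (56.4 / 22414) * 6.022e23 * 0.162e-18 / 0.31
SA = 791.9 m^2/g

791.9
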